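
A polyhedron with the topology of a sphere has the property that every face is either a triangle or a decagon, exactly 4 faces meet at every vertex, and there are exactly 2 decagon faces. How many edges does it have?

Let x be the number of triangles; then F = 2 + x.
Edge–face incidences: 2E = 10·2 + 3·x = 20 + 3x.
Every vertex has degree 4, so 4V = 2E.
Euler: V − E + F = 2 ⇒ (2E)/4 − E + (2 + x) = 2.
Multiply by 8: 2·(2E) − 4·(2E) + 8·(2 + x) = 16, i.e. 16 + 8x − 2·(20 + 3x) = 16.
Collecting terms: 2x − 24 = 16, so 2x = 40, so x = 20.
Then 2E = 20 + 3·20 = 80, so E = 40, V = 2E/4 = 20, F = 2 + 20 = 22.

40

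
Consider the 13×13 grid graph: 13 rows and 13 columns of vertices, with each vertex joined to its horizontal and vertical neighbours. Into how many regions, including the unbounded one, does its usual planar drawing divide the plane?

145

The grid has V = 13·13 = 169 vertices and E = 13·12 + 13·12 = 312 edges.
F = 2 − V + E = 2 − 169 + 312 = 145.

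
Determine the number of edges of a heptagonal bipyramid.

21

A bipyramid over an n-gon has 2n triangular faces and n + 2 vertices: V = 7 + 2 = 9, E = 3·7 = 21, F = 2·7 = 14.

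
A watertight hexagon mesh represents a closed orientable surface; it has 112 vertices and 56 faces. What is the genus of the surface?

Every face is a hexagon, so 2E = 6·56 = 336, giving E = 168.
χ = V − E + F = 112 − 168 + 56 = 0.
For a closed orientable surface χ = 2 − 2g, so g = (2 − (0))/2 = 1.

1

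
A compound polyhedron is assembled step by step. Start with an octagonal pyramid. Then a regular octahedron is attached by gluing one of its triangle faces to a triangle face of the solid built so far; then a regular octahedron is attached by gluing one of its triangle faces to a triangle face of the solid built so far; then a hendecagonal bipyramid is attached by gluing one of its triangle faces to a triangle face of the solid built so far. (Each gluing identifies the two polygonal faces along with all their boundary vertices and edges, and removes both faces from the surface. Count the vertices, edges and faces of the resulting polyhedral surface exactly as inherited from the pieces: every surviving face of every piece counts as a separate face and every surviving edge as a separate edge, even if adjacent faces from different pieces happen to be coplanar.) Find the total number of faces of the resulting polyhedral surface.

An octagonal pyramid: V=9, E=16, F=9.
Attach a regular octahedron (V=6, E=12, F=8) along a 3-gon: merge 3 vertices and 3 edges, delete both glued faces → V=12, E=25, F=15.
Attach a regular octahedron (V=6, E=12, F=8) along a 3-gon: merge 3 vertices and 3 edges, delete both glued faces → V=15, E=34, F=21.
Attach a hendecagonal bipyramid (V=13, E=33, F=22) along a 3-gon: merge 3 vertices and 3 edges, delete both glued faces → V=25, E=64, F=41.
Check: V − E + F = 25 − 64 + 41 = 2.

41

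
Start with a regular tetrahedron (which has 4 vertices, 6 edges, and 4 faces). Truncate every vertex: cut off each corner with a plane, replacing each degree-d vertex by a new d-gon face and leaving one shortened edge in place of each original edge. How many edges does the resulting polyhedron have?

Truncation replaces each original edge-end by a new vertex, so V′ = 2E = 12.
Each original edge survives, and each old vertex of degree d contributes d new edges; summing degrees gives Σd = 2E, so E′ = E + 2E = 3E = 18.
Each original face survives and each original vertex becomes one new face: F′ = F + V = 8.

18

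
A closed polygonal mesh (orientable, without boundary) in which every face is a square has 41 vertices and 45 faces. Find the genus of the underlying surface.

3

Every face is a square, so 2E = 4·45 = 180, giving E = 90.
χ = V − E + F = 41 − 90 + 45 = -4.
For a closed orientable surface χ = 2 − 2g, so g = (2 − (-4))/2 = 3.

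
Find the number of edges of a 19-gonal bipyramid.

57

A bipyramid over an n-gon has 2n triangular faces and n + 2 vertices: V = 19 + 2 = 21, E = 3·19 = 57, F = 2·19 = 38.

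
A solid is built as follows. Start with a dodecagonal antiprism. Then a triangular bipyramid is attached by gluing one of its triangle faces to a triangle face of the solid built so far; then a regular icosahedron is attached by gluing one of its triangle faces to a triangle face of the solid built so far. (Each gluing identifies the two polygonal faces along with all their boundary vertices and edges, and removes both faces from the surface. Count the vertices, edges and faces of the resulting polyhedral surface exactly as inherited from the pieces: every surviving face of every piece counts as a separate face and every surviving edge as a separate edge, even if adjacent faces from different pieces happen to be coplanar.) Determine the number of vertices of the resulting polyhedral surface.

A dodecagonal antiprism: V=24, E=48, F=26.
Attach a triangular bipyramid (V=5, E=9, F=6) along a 3-gon: merge 3 vertices and 3 edges, delete both glued faces → V=26, E=54, F=30.
Attach a regular icosahedron (V=12, E=30, F=20) along a 3-gon: merge 3 vertices and 3 edges, delete both glued faces → V=35, E=81, F=48.
Check: V − E + F = 35 − 81 + 48 = 2.

35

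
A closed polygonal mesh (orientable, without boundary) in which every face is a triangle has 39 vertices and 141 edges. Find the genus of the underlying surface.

5

Every face is a triangle and each edge borders two faces, so 3F = 2·141, giving F = 94.
χ = V − E + F = 39 − 141 + 94 = -8.
For a closed orientable surface χ = 2 − 2g, so g = (2 − (-8))/2 = 5.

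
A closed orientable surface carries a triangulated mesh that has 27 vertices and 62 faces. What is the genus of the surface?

3

Every face is a triangle, so 2E = 3·62 = 186, giving E = 93.
χ = V − E + F = 27 − 93 + 62 = -4.
For a closed orientable surface χ = 2 − 2g, so g = (2 − (-4))/2 = 3.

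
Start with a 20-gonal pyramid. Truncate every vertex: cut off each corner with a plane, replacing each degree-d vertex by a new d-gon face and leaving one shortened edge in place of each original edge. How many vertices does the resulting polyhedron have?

80

The base solid has V = 21, E = 40, F = 21.
Truncation replaces each original edge-end by a new vertex, so V′ = 2E = 80.
Each original edge survives, and each old vertex of degree d contributes d new edges; summing degrees gives Σd = 2E, so E′ = E + 2E = 3E = 120.
Each original face survives and each original vertex becomes one new face: F′ = F + V = 42.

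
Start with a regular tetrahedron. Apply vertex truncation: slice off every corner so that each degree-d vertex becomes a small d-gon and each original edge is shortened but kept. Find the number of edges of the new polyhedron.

18

The base solid has V = 4, E = 6, F = 4.
Truncation replaces each original edge-end by a new vertex, so V′ = 2E = 12.
Each original edge survives, and each old vertex of degree d contributes d new edges; summing degrees gives Σd = 2E, so E′ = E + 2E = 3E = 18.
Each original face survives and each original vertex becomes one new face: F′ = F + V = 8.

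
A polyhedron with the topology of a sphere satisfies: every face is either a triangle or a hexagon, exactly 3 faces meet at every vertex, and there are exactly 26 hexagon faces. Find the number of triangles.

Let x be the number of triangles; then F = 26 + x.
Edge–face incidences: 2E = 6·26 + 3·x = 156 + 3x.
Every vertex has degree 3, so 3V = 2E.
Euler: V − E + F = 2 ⇒ (2E)/3 − E + (26 + x) = 2.
Multiply by 6: 2·(2E) − 3·(2E) + 6·(26 + x) = 12, i.e. 156 + 6x − (156 + 3x) = 12.
Collecting terms: 3x = 12, so x = 4.
Then 2E = 156 + 3·4 = 168, so E = 84, V = 2E/3 = 56, F = 26 + 4 = 30.

4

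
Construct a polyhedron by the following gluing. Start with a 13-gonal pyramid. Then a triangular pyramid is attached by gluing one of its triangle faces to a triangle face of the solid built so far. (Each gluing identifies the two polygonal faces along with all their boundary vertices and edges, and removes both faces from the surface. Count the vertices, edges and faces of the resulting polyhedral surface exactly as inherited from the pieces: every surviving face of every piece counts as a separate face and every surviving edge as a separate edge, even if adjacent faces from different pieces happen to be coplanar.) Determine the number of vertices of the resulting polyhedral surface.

15

A 13-gonal pyramid: V=14, E=26, F=14.
Attach a triangular pyramid (V=4, E=6, F=4) along a 3-gon: merge 3 vertices and 3 edges, delete both glued faces → V=15, E=29, F=16.
Check: V − E + F = 15 − 29 + 16 = 2.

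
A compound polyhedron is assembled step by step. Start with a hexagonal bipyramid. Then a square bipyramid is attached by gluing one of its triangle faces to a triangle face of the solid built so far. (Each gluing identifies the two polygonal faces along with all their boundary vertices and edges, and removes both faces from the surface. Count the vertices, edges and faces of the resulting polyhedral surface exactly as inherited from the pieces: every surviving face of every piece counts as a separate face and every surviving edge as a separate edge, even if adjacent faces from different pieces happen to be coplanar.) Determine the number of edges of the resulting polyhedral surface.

27

A hexagonal bipyramid: V=8, E=18, F=12.
Attach a square bipyramid (V=6, E=12, F=8) along a 3-gon: merge 3 vertices and 3 edges, delete both glued faces → V=11, E=27, F=18.
Check: V − E + F = 11 − 27 + 18 = 2.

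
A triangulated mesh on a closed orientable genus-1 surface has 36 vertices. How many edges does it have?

χ = 2 − 2·1 = 0, and every face is a triangle so 3F = 2E.
V − E + F = 0 with E = 3F/2 gives 36 − (3/2 − 1)·F = 0, so F = 72 and E = 108.

108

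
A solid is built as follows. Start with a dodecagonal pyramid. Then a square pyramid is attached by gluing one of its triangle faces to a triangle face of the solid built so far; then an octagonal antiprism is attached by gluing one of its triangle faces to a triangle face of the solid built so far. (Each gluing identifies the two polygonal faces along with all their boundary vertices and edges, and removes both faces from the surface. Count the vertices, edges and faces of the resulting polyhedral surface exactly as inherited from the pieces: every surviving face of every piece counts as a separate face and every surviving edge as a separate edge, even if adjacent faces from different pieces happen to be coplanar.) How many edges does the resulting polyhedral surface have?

A dodecagonal pyramid: V=13, E=24, F=13.
Attach a square pyramid (V=5, E=8, F=5) along a 3-gon: merge 3 vertices and 3 edges, delete both glued faces → V=15, E=29, F=16.
Attach an octagonal antiprism (V=16, E=32, F=18) along a 3-gon: merge 3 vertices and 3 edges, delete both glued faces → V=28, E=58, F=32.
Check: V − E + F = 28 − 58 + 32 = 2.

58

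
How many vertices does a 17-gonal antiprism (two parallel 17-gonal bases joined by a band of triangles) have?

34

An antiprism on an n-gon has two n-gon caps and 2n triangles: V = 2·17 = 34, E = 4·17 = 68, F = 2·17 + 2 = 36.
Check: V − E + F = 34 − 68 + 36 = 2.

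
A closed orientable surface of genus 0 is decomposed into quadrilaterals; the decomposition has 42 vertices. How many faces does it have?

40

χ = 2 − 2·0 = 2, and every face is a square so 4F = 2E.
V − E + F = 2 with E = 4F/2 gives 42 − (4/2 − 1)·F = 2, so F = 40 and E = 80.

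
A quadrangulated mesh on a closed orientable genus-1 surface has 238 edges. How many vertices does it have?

χ = 2 − 2·1 = 0, and every face is a square so 4F = 2E.
F = 2E/4 = 119. Then V = 0 + E − F = 0 + 238 − 119 = 119.

119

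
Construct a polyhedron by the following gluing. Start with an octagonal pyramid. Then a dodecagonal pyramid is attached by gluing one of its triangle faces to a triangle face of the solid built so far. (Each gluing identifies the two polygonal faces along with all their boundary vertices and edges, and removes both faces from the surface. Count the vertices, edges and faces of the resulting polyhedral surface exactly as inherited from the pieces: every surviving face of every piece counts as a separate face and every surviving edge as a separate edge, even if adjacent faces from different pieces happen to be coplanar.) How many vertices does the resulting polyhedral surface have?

19

An octagonal pyramid: V=9, E=16, F=9.
Attach a dodecagonal pyramid (V=13, E=24, F=13) along a 3-gon: merge 3 vertices and 3 edges, delete both glued faces → V=19, E=37, F=20.
Check: V − E + F = 19 − 37 + 20 = 2.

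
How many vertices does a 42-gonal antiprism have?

An antiprism on an n-gon has two n-gon caps and 2n triangles: V = 2·42 = 84, E = 4·42 = 168, F = 2·42 + 2 = 86.

84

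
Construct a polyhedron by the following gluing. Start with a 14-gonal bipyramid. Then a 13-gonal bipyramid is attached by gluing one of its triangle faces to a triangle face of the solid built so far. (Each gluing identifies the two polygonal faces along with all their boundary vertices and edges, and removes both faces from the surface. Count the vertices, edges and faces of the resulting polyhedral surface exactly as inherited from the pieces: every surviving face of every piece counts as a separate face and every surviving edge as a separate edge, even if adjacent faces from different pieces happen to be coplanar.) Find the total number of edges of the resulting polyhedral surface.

78

A 14-gonal bipyramid: V=16, E=42, F=28.
Attach a 13-gonal bipyramid (V=15, E=39, F=26) along a 3-gon: merge 3 vertices and 3 edges, delete both glued faces → V=28, E=78, F=52.
Check: V − E + F = 28 − 78 + 52 = 2.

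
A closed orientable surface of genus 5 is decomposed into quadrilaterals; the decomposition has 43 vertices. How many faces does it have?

χ = 2 − 2·5 = -8, and every face is a square so 4F = 2E.
V − E + F = -8 with E = 4F/2 gives 43 − (4/2 − 1)·F = -8, so F = 51 and E = 102.

51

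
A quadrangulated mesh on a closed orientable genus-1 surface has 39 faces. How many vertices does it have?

χ = 2 − 2·1 = 0, and every face is a square so 4F = 2E.
E = 4·39/2 = 78. Then V = 0 + E − F = 0 + 78 − 39 = 39.

39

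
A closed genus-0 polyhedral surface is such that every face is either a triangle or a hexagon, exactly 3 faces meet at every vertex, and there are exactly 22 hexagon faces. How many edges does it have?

72

Let x be the number of triangles; then F = 22 + x.
Edge–face incidences: 2E = 6·22 + 3·x = 132 + 3x.
Every vertex has degree 3, so 3V = 2E.
Euler: V − E + F = 2 ⇒ (2E)/3 − E + (22 + x) = 2.
Multiply by 6: 2·(2E) − 3·(2E) + 6·(22 + x) = 12, i.e. 132 + 6x − (132 + 3x) = 12.
Collecting terms: 3x = 12, so x = 4.
Then 2E = 132 + 3·4 = 144, so E = 72, V = 2E/3 = 48, F = 22 + 4 = 26.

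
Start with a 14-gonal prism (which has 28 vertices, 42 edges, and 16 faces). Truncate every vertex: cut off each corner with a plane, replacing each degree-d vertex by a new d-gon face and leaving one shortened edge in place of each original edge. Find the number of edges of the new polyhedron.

Truncation replaces each original edge-end by a new vertex, so V′ = 2E = 84.
Each original edge survives, and each old vertex of degree d contributes d new edges; summing degrees gives Σd = 2E, so E′ = E + 2E = 3E = 126.
Each original face survives and each original vertex becomes one new face: F′ = F + V = 44.

126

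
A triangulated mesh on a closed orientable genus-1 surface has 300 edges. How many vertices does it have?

100

χ = 2 − 2·1 = 0, and every face is a triangle so 3F = 2E.
F = 2E/3 = 200. Then V = 0 + E − F = 0 + 300 − 200 = 100.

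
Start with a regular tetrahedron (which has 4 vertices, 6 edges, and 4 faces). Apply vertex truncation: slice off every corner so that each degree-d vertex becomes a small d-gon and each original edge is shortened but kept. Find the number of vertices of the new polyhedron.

12

Truncation replaces each original edge-end by a new vertex, so V′ = 2E = 12.
Each original edge survives, and each old vertex of degree d contributes d new edges; summing degrees gives Σd = 2E, so E′ = E + 2E = 3E = 18.
Each original face survives and each original vertex becomes one new face: F′ = F + V = 8.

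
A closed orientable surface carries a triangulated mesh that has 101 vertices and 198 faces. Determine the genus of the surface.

Every face is a triangle, so 2E = 3·198 = 594, giving E = 297.
χ = V − E + F = 101 − 297 + 198 = 2.
For a closed orientable surface χ = 2 − 2g, so g = (2 − (2))/2 = 0.

0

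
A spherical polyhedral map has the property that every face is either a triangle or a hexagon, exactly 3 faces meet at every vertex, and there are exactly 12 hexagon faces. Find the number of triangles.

Let x be the number of triangles; then F = 12 + x.
Edge–face incidences: 2E = 6·12 + 3·x = 72 + 3x.
Every vertex has degree 3, so 3V = 2E.
Euler: V − E + F = 2 ⇒ (2E)/3 − E + (12 + x) = 2.
Multiply by 6: 2·(2E) − 3·(2E) + 6·(12 + x) = 12, i.e. 72 + 6x − (72 + 3x) = 12.
Collecting terms: 3x = 12, so x = 4.
Then 2E = 72 + 3·4 = 84, so E = 42, V = 2E/3 = 28, F = 12 + 4 = 16.

4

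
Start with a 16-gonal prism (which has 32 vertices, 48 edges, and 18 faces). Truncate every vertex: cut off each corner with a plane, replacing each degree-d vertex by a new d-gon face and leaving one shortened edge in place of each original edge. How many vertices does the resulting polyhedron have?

Truncation replaces each original edge-end by a new vertex, so V′ = 2E = 96.
Each original edge survives, and each old vertex of degree d contributes d new edges; summing degrees gives Σd = 2E, so E′ = E + 2E = 3E = 144.
Each original face survives and each original vertex becomes one new face: F′ = F + V = 50.

96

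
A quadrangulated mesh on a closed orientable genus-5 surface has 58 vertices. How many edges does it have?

χ = 2 − 2·5 = -8, and every face is a square so 4F = 2E.
V − E + F = -8 with E = 4F/2 gives 58 − (4/2 − 1)·F = -8, so F = 66 and E = 132.

132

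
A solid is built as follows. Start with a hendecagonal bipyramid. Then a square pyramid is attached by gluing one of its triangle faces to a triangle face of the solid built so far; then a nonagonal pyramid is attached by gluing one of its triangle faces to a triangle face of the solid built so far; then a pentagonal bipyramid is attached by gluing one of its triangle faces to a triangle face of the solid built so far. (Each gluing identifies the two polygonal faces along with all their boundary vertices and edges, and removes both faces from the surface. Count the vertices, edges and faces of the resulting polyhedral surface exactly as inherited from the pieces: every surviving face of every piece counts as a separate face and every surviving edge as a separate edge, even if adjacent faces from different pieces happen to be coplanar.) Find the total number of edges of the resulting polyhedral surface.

65

A hendecagonal bipyramid: V=13, E=33, F=22.
Attach a square pyramid (V=5, E=8, F=5) along a 3-gon: merge 3 vertices and 3 edges, delete both glued faces → V=15, E=38, F=25.
Attach a nonagonal pyramid (V=10, E=18, F=10) along a 3-gon: merge 3 vertices and 3 edges, delete both glued faces → V=22, E=53, F=33.
Attach a pentagonal bipyramid (V=7, E=15, F=10) along a 3-gon: merge 3 vertices and 3 edges, delete both glued faces → V=26, E=65, F=41.
Check: V − E + F = 26 − 65 + 41 = 2.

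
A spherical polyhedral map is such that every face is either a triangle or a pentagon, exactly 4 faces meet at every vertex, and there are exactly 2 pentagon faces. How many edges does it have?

20

Let x be the number of triangles; then F = 2 + x.
Edge–face incidences: 2E = 5·2 + 3·x = 10 + 3x.
Every vertex has degree 4, so 4V = 2E.
Euler: V − E + F = 2 ⇒ (2E)/4 − E + (2 + x) = 2.
Multiply by 8: 2·(2E) − 4·(2E) + 8·(2 + x) = 16, i.e. 16 + 8x − 2·(10 + 3x) = 16.
Collecting terms: 2x − 4 = 16, so 2x = 20, so x = 10.
Then 2E = 10 + 3·10 = 40, so E = 20, V = 2E/4 = 10, F = 2 + 10 = 12.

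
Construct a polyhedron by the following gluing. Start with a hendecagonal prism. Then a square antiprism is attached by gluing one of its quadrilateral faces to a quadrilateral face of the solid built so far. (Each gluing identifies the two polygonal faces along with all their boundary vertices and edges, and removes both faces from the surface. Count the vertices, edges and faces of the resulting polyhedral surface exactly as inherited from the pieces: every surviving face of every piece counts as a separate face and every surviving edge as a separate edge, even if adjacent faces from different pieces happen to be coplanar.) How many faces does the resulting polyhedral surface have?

A hendecagonal prism: V=22, E=33, F=13.
Attach a square antiprism (V=8, E=16, F=10) along a 4-gon: merge 4 vertices and 4 edges, delete both glued faces → V=26, E=45, F=21.
Check: V − E + F = 26 − 45 + 21 = 2.

21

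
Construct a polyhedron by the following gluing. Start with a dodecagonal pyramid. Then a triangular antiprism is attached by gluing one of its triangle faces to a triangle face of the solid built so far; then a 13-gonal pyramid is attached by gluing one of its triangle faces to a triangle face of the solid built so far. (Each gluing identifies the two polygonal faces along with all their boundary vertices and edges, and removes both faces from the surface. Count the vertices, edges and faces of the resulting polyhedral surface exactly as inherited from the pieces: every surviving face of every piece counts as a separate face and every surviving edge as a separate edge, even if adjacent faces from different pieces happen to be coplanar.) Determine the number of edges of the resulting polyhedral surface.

A dodecagonal pyramid: V=13, E=24, F=13.
Attach a triangular antiprism (V=6, E=12, F=8) along a 3-gon: merge 3 vertices and 3 edges, delete both glued faces → V=16, E=33, F=19.
Attach a 13-gonal pyramid (V=14, E=26, F=14) along a 3-gon: merge 3 vertices and 3 edges, delete both glued faces → V=27, E=56, F=31.
Check: V − E + F = 27 − 56 + 31 = 2.

56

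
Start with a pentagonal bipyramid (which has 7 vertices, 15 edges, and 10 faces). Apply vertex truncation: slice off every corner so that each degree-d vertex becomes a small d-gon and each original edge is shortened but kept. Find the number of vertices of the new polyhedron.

30

Truncation replaces each original edge-end by a new vertex, so V′ = 2E = 30.
Each original edge survives, and each old vertex of degree d contributes d new edges; summing degrees gives Σd = 2E, so E′ = E + 2E = 3E = 45.
Each original face survives and each original vertex becomes one new face: F′ = F + V = 17.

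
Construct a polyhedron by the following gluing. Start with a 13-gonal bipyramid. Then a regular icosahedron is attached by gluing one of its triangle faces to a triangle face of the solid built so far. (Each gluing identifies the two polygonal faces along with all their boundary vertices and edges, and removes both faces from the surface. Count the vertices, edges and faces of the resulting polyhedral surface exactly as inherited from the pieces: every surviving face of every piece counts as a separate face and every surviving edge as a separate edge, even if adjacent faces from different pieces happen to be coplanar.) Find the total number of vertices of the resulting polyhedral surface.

A 13-gonal bipyramid: V=15, E=39, F=26.
Attach a regular icosahedron (V=12, E=30, F=20) along a 3-gon: merge 3 vertices and 3 edges, delete both glued faces → V=24, E=66, F=44.
Check: V − E + F = 24 − 66 + 44 = 2.

24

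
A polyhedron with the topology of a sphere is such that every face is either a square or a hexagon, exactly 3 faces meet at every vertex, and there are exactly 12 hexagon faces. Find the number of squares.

6

Let x be the number of squares; then F = 12 + x.
Edge–face incidences: 2E = 6·12 + 4·x = 72 + 4x.
Every vertex has degree 3, so 3V = 2E.
Euler: V − E + F = 2 ⇒ (2E)/3 − E + (12 + x) = 2.
Multiply by 6: 2·(2E) − 3·(2E) + 6·(12 + x) = 12, i.e. 72 + 6x − (72 + 4x) = 12.
Collecting terms: 2x = 12, so x = 6.
Then 2E = 72 + 4·6 = 96, so E = 48, V = 2E/3 = 32, F = 12 + 6 = 18.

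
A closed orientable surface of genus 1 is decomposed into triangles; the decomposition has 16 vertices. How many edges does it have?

χ = 2 − 2·1 = 0, and every face is a triangle so 3F = 2E.
V − E + F = 0 with E = 3F/2 gives 16 − (3/2 − 1)·F = 0, so F = 32 and E = 48.

48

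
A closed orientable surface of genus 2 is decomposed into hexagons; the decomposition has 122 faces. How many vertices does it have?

242

χ = 2 − 2·2 = -2, and every face is a hexagon so 6F = 2E.
E = 6·122/2 = 366. Then V = -2 + E − F = -2 + 366 − 122 = 242.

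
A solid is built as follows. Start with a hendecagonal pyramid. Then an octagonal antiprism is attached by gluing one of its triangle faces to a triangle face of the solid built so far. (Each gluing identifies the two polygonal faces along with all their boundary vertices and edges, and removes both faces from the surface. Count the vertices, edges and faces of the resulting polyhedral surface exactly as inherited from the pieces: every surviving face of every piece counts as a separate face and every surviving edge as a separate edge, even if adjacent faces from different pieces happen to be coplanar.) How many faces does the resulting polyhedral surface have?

28

A hendecagonal pyramid: V=12, E=22, F=12.
Attach an octagonal antiprism (V=16, E=32, F=18) along a 3-gon: merge 3 vertices and 3 edges, delete both glued faces → V=25, E=51, F=28.
Check: V − E + F = 25 − 51 + 28 = 2.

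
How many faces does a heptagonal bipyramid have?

14

A bipyramid over an n-gon has 2n triangular faces and n + 2 vertices: V = 7 + 2 = 9, E = 3·7 = 21, F = 2·7 = 14.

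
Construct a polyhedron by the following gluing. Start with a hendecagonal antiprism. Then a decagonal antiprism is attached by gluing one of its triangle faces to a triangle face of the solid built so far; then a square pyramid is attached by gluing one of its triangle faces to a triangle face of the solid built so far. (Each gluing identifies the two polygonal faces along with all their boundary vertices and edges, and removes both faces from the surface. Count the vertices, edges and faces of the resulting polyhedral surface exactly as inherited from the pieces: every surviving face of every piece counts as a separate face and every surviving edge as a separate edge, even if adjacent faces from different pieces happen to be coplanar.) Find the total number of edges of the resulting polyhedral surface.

A hendecagonal antiprism: V=22, E=44, F=24.
Attach a decagonal antiprism (V=20, E=40, F=22) along a 3-gon: merge 3 vertices and 3 edges, delete both glued faces → V=39, E=81, F=44.
Attach a square pyramid (V=5, E=8, F=5) along a 3-gon: merge 3 vertices and 3 edges, delete both glued faces → V=41, E=86, F=47.
Check: V − E + F = 41 − 86 + 47 = 2.

86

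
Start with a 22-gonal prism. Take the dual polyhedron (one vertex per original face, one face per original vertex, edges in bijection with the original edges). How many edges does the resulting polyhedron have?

66

The base solid has V = 44, E = 66, F = 24.
The dual swaps V and F and preserves E: V′ = F = 24, E′ = E = 66, F′ = V = 44.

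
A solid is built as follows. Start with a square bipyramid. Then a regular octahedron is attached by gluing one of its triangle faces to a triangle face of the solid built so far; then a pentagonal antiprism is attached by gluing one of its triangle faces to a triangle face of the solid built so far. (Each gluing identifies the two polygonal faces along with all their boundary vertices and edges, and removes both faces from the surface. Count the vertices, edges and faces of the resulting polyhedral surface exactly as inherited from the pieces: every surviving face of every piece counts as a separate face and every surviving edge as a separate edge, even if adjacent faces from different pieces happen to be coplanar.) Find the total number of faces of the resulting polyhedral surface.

24

A square bipyramid: V=6, E=12, F=8.
Attach a regular octahedron (V=6, E=12, F=8) along a 3-gon: merge 3 vertices and 3 edges, delete both glued faces → V=9, E=21, F=14.
Attach a pentagonal antiprism (V=10, E=20, F=12) along a 3-gon: merge 3 vertices and 3 edges, delete both glued faces → V=16, E=38, F=24.
Check: V − E + F = 16 − 38 + 24 = 2.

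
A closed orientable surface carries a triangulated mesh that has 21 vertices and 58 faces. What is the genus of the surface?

Every face is a triangle, so 2E = 3·58 = 174, giving E = 87.
χ = V − E + F = 21 − 87 + 58 = -8.
For a closed orientable surface χ = 2 − 2g, so g = (2 − (-8))/2 = 5.

5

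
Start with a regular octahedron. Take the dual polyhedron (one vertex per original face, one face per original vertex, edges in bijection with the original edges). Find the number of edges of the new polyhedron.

The base solid has V = 6, E = 12, F = 8.
The dual swaps V and F and preserves E: V′ = F = 8, E′ = E = 12, F′ = V = 6.

12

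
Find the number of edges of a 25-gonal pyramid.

A pyramid on an n-gon base has one n-gon and n triangles: V = 25 + 1 = 26, E = 2·25 = 50, F = 25 + 1 = 26.

50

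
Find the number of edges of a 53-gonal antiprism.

212

An antiprism on an n-gon has two n-gon caps and 2n triangles: V = 2·53 = 106, E = 4·53 = 212, F = 2·53 + 2 = 108.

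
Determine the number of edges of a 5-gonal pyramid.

10

A pyramid on an n-gon base has one n-gon and n triangles: V = 5 + 1 = 6, E = 2·5 = 10, F = 5 + 1 = 6.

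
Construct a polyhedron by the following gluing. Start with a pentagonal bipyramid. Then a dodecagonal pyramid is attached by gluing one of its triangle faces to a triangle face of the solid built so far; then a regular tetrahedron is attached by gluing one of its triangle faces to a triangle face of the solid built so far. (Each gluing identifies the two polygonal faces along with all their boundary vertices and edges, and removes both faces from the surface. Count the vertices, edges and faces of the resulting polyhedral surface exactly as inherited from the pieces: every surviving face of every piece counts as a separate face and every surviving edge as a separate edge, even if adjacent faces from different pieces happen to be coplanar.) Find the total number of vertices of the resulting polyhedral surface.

18

A pentagonal bipyramid: V=7, E=15, F=10.
Attach a dodecagonal pyramid (V=13, E=24, F=13) along a 3-gon: merge 3 vertices and 3 edges, delete both glued faces → V=17, E=36, F=21.
Attach a regular tetrahedron (V=4, E=6, F=4) along a 3-gon: merge 3 vertices and 3 edges, delete both glued faces → V=18, E=39, F=23.
Check: V − E + F = 18 − 39 + 23 = 2.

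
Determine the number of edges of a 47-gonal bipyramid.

A bipyramid over an n-gon has 2n triangular faces and n + 2 vertices: V = 47 + 2 = 49, E = 3·47 = 141, F = 2·47 = 94.
Check: V − E + F = 49 − 141 + 94 = 2.

141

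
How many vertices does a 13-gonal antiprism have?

An antiprism on an n-gon has two n-gon caps and 2n triangles: V = 2·13 = 26, E = 4·13 = 52, F = 2·13 + 2 = 28.

26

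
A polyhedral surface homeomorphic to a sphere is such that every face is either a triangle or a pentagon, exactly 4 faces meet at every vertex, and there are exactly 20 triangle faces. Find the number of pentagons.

12

Let x be the number of pentagons; then F = 20 + x.
Edge–face incidences: 2E = 3·20 + 5·x = 60 + 5x.
Every vertex has degree 4, so 4V = 2E.
Euler: V − E + F = 2 ⇒ (2E)/4 − E + (20 + x) = 2.
Multiply by 8: 2·(2E) − 4·(2E) + 8·(20 + x) = 16, i.e. 160 + 8x − 2·(60 + 5x) = 16.
Collecting terms: −2x + 40 = 16, so −2x = −24, so x = 12.
Then 2E = 60 + 5·12 = 120, so E = 60, V = 2E/4 = 30, F = 20 + 12 = 32.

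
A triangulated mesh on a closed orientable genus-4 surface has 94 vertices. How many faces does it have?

χ = 2 − 2·4 = -6, and every face is a triangle so 3F = 2E.
V − E + F = -6 with E = 3F/2 gives 94 − (3/2 − 1)·F = -6, so F = 200 and E = 300.

200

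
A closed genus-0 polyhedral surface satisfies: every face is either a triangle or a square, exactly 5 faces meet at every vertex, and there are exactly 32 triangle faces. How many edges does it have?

Let x be the number of squares; then F = 32 + x.
Edge–face incidences: 2E = 3·32 + 4·x = 96 + 4x.
Every vertex has degree 5, so 5V = 2E.
Euler: V − E + F = 2 ⇒ (2E)/5 − E + (32 + x) = 2.
Multiply by 10: 2·(2E) − 5·(2E) + 10·(32 + x) = 20, i.e. 320 + 10x − 3·(96 + 4x) = 20.
Collecting terms: −2x + 32 = 20, so −2x = −12, so x = 6.
Then 2E = 96 + 4·6 = 120, so E = 60, V = 2E/5 = 24, F = 32 + 6 = 38.

60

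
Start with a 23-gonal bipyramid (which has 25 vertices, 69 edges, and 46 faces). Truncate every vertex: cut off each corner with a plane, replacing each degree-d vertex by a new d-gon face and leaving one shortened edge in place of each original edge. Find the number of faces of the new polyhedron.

71

Truncation replaces each original edge-end by a new vertex, so V′ = 2E = 138.
Each original edge survives, and each old vertex of degree d contributes d new edges; summing degrees gives Σd = 2E, so E′ = E + 2E = 3E = 207.
Each original face survives and each original vertex becomes one new face: F′ = F + V = 71.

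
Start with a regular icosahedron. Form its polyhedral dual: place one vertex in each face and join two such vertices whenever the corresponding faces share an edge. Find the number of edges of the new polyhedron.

30

The base solid has V = 12, E = 30, F = 20.
The dual swaps V and F and preserves E: V′ = F = 20, E′ = E = 30, F′ = V = 12.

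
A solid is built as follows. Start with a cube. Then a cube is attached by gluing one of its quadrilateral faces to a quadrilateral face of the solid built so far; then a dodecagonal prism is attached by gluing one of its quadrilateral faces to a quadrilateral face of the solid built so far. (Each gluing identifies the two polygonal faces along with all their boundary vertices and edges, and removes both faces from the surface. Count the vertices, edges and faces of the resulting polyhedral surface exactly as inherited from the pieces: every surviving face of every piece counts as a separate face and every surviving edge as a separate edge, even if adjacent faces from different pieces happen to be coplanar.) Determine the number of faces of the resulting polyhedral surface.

A cube: V=8, E=12, F=6.
Attach a cube (V=8, E=12, F=6) along a 4-gon: merge 4 vertices and 4 edges, delete both glued faces → V=12, E=20, F=10.
Attach a dodecagonal prism (V=24, E=36, F=14) along a 4-gon: merge 4 vertices and 4 edges, delete both glued faces → V=32, E=52, F=22.
Check: V − E + F = 32 − 52 + 22 = 2.

22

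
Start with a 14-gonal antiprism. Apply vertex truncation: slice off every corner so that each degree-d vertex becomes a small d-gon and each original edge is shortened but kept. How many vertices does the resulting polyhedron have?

The base solid has V = 28, E = 56, F = 30.
Truncation replaces each original edge-end by a new vertex, so V′ = 2E = 112.
Each original edge survives, and each old vertex of degree d contributes d new edges; summing degrees gives Σd = 2E, so E′ = E + 2E = 3E = 168.
Each original face survives and each original vertex becomes one new face: F′ = F + V = 58.

112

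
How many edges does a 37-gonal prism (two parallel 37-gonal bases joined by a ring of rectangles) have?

111

A prism on an n-gon has two n-gon bases and n rectangular sides: V = 2·37 = 74, E = 3·37 = 111, F = 37 + 2 = 39.
Check: V − E + F = 74 − 111 + 39 = 2.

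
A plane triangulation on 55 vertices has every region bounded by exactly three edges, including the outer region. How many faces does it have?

In a plane triangulation 3F = 2E and V − E + F = 2, so F = 2V − 4 = 2·55 − 4 = 106.

106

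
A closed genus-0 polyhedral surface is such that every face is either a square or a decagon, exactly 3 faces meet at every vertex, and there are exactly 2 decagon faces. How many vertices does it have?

20

Let x be the number of squares; then F = 2 + x.
Edge–face incidences: 2E = 10·2 + 4·x = 20 + 4x.
Every vertex has degree 3, so 3V = 2E.
Euler: V − E + F = 2 ⇒ (2E)/3 − E + (2 + x) = 2.
Multiply by 6: 2·(2E) − 3·(2E) + 6·(2 + x) = 12, i.e. 12 + 6x − (20 + 4x) = 12.
Collecting terms: 2x − 8 = 12, so 2x = 20, so x = 10.
Then 2E = 20 + 4·10 = 60, so E = 30, V = 2E/3 = 20, F = 2 + 10 = 12.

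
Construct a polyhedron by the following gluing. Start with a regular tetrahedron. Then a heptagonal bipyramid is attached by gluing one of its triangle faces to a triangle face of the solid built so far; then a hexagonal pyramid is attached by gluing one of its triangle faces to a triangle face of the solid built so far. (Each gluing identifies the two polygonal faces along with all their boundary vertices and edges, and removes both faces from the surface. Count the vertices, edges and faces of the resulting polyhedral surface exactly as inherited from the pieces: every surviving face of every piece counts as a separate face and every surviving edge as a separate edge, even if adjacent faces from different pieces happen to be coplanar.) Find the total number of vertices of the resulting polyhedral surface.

14

A regular tetrahedron: V=4, E=6, F=4.
Attach a heptagonal bipyramid (V=9, E=21, F=14) along a 3-gon: merge 3 vertices and 3 edges, delete both glued faces → V=10, E=24, F=16.
Attach a hexagonal pyramid (V=7, E=12, F=7) along a 3-gon: merge 3 vertices and 3 edges, delete both glued faces → V=14, E=33, F=21.
Check: V − E + F = 14 − 33 + 21 = 2.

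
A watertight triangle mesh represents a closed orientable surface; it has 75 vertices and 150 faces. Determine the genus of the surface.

1

Every face is a triangle, so 2E = 3·150 = 450, giving E = 225.
χ = V − E + F = 75 − 225 + 150 = 0.
For a closed orientable surface χ = 2 − 2g, so g = (2 − (0))/2 = 1.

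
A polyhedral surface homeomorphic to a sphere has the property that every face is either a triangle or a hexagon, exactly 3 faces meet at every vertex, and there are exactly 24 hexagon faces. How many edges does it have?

78

Let x be the number of triangles; then F = 24 + x.
Edge–face incidences: 2E = 6·24 + 3·x = 144 + 3x.
Every vertex has degree 3, so 3V = 2E.
Euler: V − E + F = 2 ⇒ (2E)/3 − E + (24 + x) = 2.
Multiply by 6: 2·(2E) − 3·(2E) + 6·(24 + x) = 12, i.e. 144 + 6x − (144 + 3x) = 12.
Collecting terms: 3x = 12, so x = 4.
Then 2E = 144 + 3·4 = 156, so E = 78, V = 2E/3 = 52, F = 24 + 4 = 28.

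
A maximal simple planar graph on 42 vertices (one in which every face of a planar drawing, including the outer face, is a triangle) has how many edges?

In a plane triangulation 3F = 2E and V − E + F = 2, so E = 3V − 6 = 3·42 − 6 = 120.

120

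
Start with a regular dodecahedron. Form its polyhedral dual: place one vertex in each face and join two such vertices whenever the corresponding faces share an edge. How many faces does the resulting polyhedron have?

20

The base solid has V = 20, E = 30, F = 12.
The dual swaps V and F and preserves E: V′ = F = 12, E′ = E = 30, F′ = V = 20.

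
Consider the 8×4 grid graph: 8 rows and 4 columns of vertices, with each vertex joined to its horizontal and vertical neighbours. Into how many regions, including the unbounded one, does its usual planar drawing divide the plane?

22

The grid has V = 8·4 = 32 vertices and E = 8·3 + 4·7 = 52 edges.
F = 2 − V + E = 2 − 32 + 52 = 22.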